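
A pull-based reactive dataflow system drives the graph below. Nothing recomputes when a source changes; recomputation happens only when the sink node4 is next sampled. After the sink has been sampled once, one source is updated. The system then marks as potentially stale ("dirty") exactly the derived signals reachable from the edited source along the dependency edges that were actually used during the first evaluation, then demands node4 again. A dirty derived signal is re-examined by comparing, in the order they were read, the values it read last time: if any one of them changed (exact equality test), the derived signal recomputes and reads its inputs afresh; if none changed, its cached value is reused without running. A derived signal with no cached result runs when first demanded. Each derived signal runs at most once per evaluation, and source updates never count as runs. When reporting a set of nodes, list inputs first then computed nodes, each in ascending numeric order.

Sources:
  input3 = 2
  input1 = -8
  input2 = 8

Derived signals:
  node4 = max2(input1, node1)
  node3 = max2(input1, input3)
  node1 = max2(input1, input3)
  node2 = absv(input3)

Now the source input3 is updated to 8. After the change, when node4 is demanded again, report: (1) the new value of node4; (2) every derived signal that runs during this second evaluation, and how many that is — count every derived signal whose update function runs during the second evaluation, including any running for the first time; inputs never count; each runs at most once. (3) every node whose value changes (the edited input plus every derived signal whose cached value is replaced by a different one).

New value of node4: 8.
Derived signals that run: node1, node4 — 2 in total.
Values that change: input3, node1, node4.

First evaluation (everything demanded from the output):
  node1 = max2(-8, 2) = 2
  node4 = max2(-8, 2) = 2

Propagation after the edit:
  node1: runs — input3 2->8; result 8.
  node4: runs — node1 2->8; result 8.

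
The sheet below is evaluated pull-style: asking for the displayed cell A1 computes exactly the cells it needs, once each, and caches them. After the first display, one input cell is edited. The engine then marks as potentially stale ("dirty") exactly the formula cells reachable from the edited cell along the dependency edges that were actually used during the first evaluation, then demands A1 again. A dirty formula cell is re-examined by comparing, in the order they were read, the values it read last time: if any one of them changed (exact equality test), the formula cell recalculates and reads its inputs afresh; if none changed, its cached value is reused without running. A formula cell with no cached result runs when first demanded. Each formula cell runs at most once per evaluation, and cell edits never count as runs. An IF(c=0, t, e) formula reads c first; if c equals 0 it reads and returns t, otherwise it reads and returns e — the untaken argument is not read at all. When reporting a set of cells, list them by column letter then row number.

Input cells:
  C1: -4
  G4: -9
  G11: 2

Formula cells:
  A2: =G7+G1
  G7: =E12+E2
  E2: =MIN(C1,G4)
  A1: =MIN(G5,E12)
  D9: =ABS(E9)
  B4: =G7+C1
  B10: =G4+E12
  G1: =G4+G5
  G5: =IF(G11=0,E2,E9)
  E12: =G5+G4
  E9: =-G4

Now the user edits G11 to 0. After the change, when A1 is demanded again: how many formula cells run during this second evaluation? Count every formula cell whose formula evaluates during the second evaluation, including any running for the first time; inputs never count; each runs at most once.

First demand of the output computes:
  E9 = -(-9) = 9
  G5 = IF(G11=0: G11=2 -> else branch E9) = 9
  E12 = 9 + -9 = 0
  A1 = MIN(9, 0) = 0

After the edit, cleaning proceeds:
  E2: had never run; runs now, result -9.
  G5: a read changed (G11 2->0) — executes, giving -9.
  E12: a read changed (G5 9->-9) — executes, giving -18.
  A1: a read changed (G5 9->-9; E12 0->-18) — executes, giving -18.

Note the branch switch — E2 had no cache and runs now for the first time.

4 formula cells run: A1, E2, E12, G5.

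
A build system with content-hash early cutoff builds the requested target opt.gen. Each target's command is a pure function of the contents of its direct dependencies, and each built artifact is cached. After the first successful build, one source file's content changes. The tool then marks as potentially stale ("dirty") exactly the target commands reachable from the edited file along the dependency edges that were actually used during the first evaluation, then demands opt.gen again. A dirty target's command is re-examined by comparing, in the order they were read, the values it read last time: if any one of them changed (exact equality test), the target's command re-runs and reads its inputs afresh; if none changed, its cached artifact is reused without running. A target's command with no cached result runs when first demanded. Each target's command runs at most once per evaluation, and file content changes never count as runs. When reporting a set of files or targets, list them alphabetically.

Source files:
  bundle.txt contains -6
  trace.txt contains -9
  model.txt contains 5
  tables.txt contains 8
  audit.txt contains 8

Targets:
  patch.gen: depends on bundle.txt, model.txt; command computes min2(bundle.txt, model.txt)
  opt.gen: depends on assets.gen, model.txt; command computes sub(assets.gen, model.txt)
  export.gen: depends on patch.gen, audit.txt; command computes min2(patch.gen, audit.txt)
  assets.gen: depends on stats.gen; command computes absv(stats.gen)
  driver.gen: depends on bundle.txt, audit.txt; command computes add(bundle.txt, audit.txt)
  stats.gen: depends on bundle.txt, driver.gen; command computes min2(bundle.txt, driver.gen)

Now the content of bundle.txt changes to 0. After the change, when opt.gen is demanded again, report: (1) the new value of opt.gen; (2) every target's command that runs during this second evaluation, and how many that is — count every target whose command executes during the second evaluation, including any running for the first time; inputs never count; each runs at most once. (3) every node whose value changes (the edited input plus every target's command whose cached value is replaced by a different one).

First evaluation (everything demanded from the output):
  driver.gen = add(-6, 8) = 2
  stats.gen = min2(-6, 2) = -6
  assets.gen = absv(-6) = 6
  opt.gen = sub(6, 5) = 1

Propagation after the edit:
  driver.gen: runs — bundle.txt -6->0; result 8.
  stats.gen: runs — bundle.txt -6->0; driver.gen 2->8; result 0.
  assets.gen: runs — stats.gen -6->0; result 0.
  opt.gen: runs — assets.gen 6->0; result -5.

New value of opt.gen: -5.
Target commands that run: assets.gen, driver.gen, opt.gen, stats.gen — 4 in total.
Values that change: assets.gen, bundle.txt, driver.gen, opt.gen, stats.gen.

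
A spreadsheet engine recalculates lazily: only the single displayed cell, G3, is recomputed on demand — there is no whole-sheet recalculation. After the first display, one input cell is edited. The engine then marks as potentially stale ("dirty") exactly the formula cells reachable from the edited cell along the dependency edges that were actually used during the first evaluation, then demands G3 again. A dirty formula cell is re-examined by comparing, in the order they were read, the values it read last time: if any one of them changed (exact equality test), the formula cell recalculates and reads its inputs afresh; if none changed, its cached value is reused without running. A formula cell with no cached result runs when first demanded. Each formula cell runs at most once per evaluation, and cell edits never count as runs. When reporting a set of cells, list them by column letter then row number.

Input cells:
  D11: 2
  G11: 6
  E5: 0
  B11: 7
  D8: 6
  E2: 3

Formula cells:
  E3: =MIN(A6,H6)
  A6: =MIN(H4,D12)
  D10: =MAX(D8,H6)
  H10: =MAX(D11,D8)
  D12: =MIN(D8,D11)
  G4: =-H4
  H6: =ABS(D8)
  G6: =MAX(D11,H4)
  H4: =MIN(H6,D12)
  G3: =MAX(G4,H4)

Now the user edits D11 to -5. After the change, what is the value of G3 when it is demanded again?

First evaluation (everything demanded from the output):
  D12 = MIN(6, 2) = 2
  H6 = ABS(6) = 6
  H4 = MIN(6, 2) = 2
  G4 = -(2) = -2
  G3 = MAX(-2, 2) = 2

Propagation after the edit:
  D12: runs — D11 2->-5; result -5.
  H4: runs — D12 2->-5; result -5.
  G4: runs — H4 2->-5; result 5.
  G3: runs — G4 -2->5; H4 2->-5; result 5.

New value of G3: 5.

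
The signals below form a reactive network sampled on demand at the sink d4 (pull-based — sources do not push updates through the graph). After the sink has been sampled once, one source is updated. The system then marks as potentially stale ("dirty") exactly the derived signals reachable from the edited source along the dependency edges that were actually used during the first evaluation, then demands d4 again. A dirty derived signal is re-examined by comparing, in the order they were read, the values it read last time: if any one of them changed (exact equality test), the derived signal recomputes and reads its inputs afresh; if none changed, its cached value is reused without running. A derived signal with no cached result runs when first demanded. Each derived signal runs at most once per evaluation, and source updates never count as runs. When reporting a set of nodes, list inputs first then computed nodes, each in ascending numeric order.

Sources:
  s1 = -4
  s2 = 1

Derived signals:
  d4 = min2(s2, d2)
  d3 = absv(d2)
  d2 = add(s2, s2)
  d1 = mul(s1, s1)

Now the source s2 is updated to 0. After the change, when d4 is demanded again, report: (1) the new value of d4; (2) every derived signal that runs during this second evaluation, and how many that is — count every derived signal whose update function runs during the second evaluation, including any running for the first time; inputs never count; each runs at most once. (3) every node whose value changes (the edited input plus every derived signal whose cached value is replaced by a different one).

Initial pass — values computed on the first demand:
  d2 = add(1, 1) = 2
  d4 = min2(1, 2) = 1

Second demand — change propagation:
  d2: re-runs because s2 1->0; s2 1->0; new result 0.
  d4: re-runs because s2 1->0; d2 2->0; new result 0.

d4 now evaluates to 0.
Run set: d2, d4 (2 run).
Changed values: s2, d2, d4.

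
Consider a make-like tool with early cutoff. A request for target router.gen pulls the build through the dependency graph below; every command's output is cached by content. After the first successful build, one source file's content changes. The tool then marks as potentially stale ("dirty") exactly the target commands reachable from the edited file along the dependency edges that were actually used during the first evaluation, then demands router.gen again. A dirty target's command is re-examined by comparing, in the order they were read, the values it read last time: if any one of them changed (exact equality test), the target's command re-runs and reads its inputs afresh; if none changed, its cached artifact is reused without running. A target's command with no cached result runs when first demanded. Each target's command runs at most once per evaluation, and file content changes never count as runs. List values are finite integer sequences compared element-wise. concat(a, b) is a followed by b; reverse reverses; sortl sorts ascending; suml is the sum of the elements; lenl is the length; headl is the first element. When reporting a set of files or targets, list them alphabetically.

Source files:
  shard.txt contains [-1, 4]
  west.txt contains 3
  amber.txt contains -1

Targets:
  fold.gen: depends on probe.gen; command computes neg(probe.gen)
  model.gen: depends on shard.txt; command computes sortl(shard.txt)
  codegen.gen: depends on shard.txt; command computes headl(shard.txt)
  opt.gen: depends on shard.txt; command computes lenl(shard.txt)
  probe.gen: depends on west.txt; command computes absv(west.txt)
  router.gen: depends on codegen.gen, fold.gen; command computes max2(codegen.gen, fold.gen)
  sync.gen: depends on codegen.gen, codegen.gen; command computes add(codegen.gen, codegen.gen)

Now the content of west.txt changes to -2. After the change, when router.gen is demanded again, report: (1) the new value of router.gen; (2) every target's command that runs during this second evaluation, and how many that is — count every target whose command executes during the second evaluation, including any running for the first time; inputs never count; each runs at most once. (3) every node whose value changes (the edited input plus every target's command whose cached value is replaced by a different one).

First demand of the output computes:
  codegen.gen = headl([-1, 4]) = -1
  probe.gen = absv(3) = 3
  fold.gen = neg(3) = -3
  router.gen = max2(-1, -3) = -1

After the edit, cleaning proceeds:
  probe.gen: a read changed (west.txt 3->-2) — executes, giving 2.
  fold.gen: a read changed (probe.gen 3->2) — executes, giving -2.
  router.gen: a read changed (fold.gen -3->-2) — executes, giving -1 — identical to its old value.

Demanding router.gen again yields -1.
3 target commands run: fold.gen, probe.gen, router.gen.
The nodes whose values change: fold.gen, probe.gen, west.txt.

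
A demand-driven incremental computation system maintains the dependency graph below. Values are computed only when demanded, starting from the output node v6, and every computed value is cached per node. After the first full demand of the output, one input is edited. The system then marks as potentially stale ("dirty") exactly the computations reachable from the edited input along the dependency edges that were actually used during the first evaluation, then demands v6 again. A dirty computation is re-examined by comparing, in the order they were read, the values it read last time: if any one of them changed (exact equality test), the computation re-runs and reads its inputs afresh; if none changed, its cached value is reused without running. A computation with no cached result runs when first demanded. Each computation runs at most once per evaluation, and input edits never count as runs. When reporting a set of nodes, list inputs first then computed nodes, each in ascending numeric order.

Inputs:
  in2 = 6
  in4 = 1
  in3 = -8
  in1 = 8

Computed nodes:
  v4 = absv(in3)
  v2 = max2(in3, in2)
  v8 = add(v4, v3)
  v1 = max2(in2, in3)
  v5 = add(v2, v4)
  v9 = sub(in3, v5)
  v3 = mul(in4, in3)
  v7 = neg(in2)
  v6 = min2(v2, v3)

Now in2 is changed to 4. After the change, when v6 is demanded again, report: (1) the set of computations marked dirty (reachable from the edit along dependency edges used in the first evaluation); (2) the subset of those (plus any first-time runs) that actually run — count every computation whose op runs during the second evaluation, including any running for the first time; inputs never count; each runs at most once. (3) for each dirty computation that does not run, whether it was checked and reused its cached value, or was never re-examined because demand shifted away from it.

First evaluation (everything demanded from the output):
  v2 = max2(-8, 6) = 6
  v3 = mul(1, -8) = -8
  v6 = min2(6, -8) = -8

Propagation after the edit:
  v2: runs — in2 6->4; result 4.
  v6: runs — v2 6->4; result -8 (same value as before).

Marked dirty: v2, v6.
Computations that run: v2, v6 — 2 in total.
Every dirty computation ran.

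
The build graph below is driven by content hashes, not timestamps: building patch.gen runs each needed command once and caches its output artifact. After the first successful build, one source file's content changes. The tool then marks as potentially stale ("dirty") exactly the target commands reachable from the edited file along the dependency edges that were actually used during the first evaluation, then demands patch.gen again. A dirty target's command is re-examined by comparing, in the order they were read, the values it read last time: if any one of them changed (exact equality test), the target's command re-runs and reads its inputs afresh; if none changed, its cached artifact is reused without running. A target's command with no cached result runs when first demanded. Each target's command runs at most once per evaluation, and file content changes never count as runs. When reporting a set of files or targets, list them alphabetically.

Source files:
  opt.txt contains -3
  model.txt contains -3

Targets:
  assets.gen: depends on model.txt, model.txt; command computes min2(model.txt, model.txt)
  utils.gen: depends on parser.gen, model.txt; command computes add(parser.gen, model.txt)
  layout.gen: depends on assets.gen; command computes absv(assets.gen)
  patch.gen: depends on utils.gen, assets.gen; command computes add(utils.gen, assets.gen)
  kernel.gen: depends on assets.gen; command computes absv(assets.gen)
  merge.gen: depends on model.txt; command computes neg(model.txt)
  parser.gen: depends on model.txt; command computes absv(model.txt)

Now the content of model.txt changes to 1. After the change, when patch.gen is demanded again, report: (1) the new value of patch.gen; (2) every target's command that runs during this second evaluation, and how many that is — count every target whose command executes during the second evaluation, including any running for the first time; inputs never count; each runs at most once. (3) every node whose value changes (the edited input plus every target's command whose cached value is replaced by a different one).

Initial pass — values computed on the first demand:
  assets.gen = min2(-3, -3) = -3
  parser.gen = absv(-3) = 3
  utils.gen = add(3, -3) = 0
  patch.gen = add(0, -3) = -3

Second demand — change propagation:
  assets.gen: re-runs because model.txt -3->1; model.txt -3->1; new result 1.
  parser.gen: re-runs because model.txt -3->1; new result 1.
  utils.gen: re-runs because parser.gen 3->1; model.txt -3->1; new result 2.
  patch.gen: re-runs because utils.gen 0->2; assets.gen -3->1; new result 3.

patch.gen now evaluates to 3.
Run set: assets.gen, parser.gen, patch.gen, utils.gen (4 run).
Changed values: assets.gen, model.txt, parser.gen, patch.gen, utils.gen.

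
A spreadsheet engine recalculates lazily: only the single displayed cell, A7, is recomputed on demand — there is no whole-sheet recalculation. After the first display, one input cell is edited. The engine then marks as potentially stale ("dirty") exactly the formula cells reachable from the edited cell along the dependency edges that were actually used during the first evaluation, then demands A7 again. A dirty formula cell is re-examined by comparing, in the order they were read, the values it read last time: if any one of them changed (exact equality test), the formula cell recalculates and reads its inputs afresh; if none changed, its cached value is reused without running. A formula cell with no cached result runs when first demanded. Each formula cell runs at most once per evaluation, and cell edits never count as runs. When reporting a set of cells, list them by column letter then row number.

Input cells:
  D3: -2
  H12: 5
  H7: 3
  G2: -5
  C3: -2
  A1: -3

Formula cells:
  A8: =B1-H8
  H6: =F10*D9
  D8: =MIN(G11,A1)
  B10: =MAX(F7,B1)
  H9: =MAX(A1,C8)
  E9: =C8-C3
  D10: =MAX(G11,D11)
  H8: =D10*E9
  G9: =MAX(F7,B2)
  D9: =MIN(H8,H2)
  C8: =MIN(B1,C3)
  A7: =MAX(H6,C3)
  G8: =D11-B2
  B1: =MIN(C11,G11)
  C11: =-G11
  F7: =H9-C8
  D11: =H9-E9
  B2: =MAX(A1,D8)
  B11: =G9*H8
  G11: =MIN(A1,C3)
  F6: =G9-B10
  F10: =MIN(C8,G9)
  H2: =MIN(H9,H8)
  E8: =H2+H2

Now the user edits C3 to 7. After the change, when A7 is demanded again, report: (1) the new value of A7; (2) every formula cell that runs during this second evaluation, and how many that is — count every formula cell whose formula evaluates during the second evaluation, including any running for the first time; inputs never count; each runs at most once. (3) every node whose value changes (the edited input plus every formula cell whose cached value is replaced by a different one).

First evaluation (everything demanded from the output):
  G11 = MIN(-3, -2) = -3
  C11 = -(-3) = 3
  B1 = MIN(3, -3) = -3
  C8 = MIN(-3, -2) = -3
  D8 = MIN(-3, -3) = -3
  B2 = MAX(-3, -3) = -3
  E9 = -3 - -2 = -1
  H9 = MAX(-3, -3) = -3
  D11 = -3 - -1 = -2
  D10 = MAX(-3, -2) = -2
  F7 = -3 - -3 = 0
  G9 = MAX(0, -3) = 0
  F10 = MIN(-3, 0) = -3
  H8 = -2 * -1 = 2
  H2 = MIN(-3, 2) = -3
  D9 = MIN(2, -3) = -3
  H6 = -3 * -3 = 9
  A7 = MAX(9, -2) = 9

Propagation after the edit:
  G11: runs — C3 -2->7; result -3 (same value as before).
  C11: checked — values it read are unchanged (G11 unchanged); reused cached 3 without running.
  B1: checked — values it read are unchanged (C11 unchanged, G11 unchanged); reused cached -3 without running.
  C8: runs — C3 -2->7; result -3 (same value as before).
  D8: checked — values it read are unchanged (G11 unchanged, A1 unchanged); reused cached -3 without running.
  B2: checked — values it read are unchanged (A1 unchanged, D8 unchanged); reused cached -3 without running.
  E9: runs — C3 -2->7; result -10.
  H9: checked — values it read are unchanged (A1 unchanged, C8 unchanged); reused cached -3 without running.
  D11: runs — E9 -1->-10; result 7.
  D10: runs — D11 -2->7; result 7.
  F7: checked — values it read are unchanged (H9 unchanged, C8 unchanged); reused cached 0 without running.
  G9: checked — values it read are unchanged (F7 unchanged, B2 unchanged); reused cached 0 without running.
  F10: checked — values it read are unchanged (C8 unchanged, G9 unchanged); reused cached -3 without running.
  H8: runs — D10 -2->7; E9 -1->-10; result -70.
  H2: runs — H8 2->-70; result -70.
  D9: runs — H8 2->-70; H2 -3->-70; result -70.
  H6: runs — D9 -3->-70; result 210.
  A7: runs — H6 9->210; C3 -2->7; result 210.

Key observation: the cutoff stops propagation at C11 — its inputs' values are unchanged, so it reuses its cache.

New value of A7: 210.
Formula cells that run: A7, C8, D9, D10, D11, E9, G11, H2, H6, H8 — 10 in total.
Values that change: A7, C3, D9, D10, D11, E9, H2, H6, H8.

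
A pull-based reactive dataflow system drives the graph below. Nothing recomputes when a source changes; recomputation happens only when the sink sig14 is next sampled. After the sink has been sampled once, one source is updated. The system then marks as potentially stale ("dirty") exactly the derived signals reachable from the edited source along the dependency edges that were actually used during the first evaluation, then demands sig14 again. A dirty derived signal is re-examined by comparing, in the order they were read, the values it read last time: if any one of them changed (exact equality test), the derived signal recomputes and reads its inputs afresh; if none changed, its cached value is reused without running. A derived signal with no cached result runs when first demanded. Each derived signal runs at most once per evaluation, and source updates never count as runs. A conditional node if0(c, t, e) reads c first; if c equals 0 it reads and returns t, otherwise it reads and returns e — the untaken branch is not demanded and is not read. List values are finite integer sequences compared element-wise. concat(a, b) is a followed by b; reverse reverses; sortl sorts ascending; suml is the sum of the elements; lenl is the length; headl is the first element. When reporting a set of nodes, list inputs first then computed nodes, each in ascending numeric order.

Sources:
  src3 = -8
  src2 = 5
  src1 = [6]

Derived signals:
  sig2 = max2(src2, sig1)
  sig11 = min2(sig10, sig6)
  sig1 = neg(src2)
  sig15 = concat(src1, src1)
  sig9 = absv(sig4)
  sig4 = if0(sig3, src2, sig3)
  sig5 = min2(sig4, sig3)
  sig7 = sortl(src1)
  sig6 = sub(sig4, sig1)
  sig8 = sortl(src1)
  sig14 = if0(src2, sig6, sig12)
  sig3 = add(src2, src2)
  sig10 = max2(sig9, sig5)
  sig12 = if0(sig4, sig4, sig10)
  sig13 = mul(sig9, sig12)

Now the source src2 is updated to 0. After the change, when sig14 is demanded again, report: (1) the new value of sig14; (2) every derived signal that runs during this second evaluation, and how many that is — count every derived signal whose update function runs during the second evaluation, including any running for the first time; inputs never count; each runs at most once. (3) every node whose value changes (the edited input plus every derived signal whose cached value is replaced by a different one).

New value of sig14: 0.
Derived signals that run: sig1, sig3, sig4, sig6, sig14 — 5 in total.
Values that change: src2, sig3, sig4, sig14.
Key observation: a condition flipped, so demand moved to the other branch — sig5, sig9, sig10, sig12 are never re-examined.

First evaluation (everything demanded from the output):
  sig3 = add(5, 5) = 10
  sig4 = if0(sig3=10 -> else branch sig3) = 10
  sig5 = min2(10, 10) = 10
  sig9 = absv(10) = 10
  sig10 = max2(10, 10) = 10
  sig12 = if0(sig4=10 -> else branch sig10) = 10
  sig14 = if0(src2=5 -> else branch sig12) = 10

Propagation after the edit:
  sig1: demanded for the first time — runs, produces 0.
  sig3: runs — src2 5->0; src2 5->0; result 0.
  sig4: runs — sig3 10->0; sig3 10->0; result 0.
  sig5: marked dirty but never re-examined — demand shifted away from it.
  sig6: demanded for the first time — runs, produces 0.
  sig9: marked dirty but never re-examined — demand shifted away from it.
  sig10: marked dirty but never re-examined — demand shifted away from it.
  sig12: marked dirty but never re-examined — demand shifted away from it.
  sig14: runs — src2 5->0; result 0.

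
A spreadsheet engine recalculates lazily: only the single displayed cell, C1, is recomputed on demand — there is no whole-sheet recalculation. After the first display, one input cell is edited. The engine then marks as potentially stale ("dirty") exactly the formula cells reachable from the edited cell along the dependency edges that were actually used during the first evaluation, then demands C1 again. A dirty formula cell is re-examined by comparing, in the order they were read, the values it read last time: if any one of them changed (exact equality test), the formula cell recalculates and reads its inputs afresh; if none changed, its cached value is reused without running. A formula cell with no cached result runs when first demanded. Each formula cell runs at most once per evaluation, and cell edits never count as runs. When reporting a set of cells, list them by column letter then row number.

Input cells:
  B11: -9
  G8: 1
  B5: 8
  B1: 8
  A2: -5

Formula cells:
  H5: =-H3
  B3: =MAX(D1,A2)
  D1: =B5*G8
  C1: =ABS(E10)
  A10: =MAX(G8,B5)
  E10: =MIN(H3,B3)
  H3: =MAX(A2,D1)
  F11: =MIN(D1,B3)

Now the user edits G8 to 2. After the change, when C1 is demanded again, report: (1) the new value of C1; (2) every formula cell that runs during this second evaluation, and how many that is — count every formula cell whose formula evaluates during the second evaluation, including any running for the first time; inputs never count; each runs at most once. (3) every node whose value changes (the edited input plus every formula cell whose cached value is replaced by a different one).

First evaluation (everything demanded from the output):
  D1 = 8 * 1 = 8
  B3 = MAX(8, -5) = 8
  H3 = MAX(-5, 8) = 8
  E10 = MIN(8, 8) = 8
  C1 = ABS(8) = 8

Propagation after the edit:
  D1: runs — G8 1->2; result 16.
  B3: runs — D1 8->16; result 16.
  H3: runs — D1 8->16; result 16.
  E10: runs — H3 8->16; B3 8->16; result 16.
  C1: runs — E10 8->16; result 16.

New value of C1: 16.
Formula cells that run: B3, C1, D1, E10, H3 — 5 in total.
Values that change: B3, C1, D1, E10, G8, H3.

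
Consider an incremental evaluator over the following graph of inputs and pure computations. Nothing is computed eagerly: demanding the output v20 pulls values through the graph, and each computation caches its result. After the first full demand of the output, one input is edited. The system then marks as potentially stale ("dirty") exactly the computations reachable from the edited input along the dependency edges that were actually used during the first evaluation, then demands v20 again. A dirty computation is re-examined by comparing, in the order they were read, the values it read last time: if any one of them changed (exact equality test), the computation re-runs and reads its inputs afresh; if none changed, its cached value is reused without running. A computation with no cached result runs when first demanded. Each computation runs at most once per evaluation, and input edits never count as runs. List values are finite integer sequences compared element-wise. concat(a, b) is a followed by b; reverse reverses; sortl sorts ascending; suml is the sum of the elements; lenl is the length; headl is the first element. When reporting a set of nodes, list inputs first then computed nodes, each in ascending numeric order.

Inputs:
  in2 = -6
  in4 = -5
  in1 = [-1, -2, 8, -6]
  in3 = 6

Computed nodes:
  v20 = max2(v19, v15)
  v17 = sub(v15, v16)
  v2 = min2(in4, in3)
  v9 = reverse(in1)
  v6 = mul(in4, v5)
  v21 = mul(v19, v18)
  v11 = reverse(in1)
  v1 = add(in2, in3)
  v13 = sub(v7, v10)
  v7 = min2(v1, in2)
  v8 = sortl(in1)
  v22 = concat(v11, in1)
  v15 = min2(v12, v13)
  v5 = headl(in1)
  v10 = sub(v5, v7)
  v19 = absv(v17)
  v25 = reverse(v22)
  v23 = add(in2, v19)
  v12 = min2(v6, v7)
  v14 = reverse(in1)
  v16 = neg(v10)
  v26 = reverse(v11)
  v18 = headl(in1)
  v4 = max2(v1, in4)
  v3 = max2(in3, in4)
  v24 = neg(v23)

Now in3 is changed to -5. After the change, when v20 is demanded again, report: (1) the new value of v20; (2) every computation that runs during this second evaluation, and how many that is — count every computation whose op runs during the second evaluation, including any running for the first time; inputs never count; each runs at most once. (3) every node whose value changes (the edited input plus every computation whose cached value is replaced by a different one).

v20 now evaluates to 11.
Run set: v1, v7, v10, v12, v13, v15, v16, v17, v19, v20 (10 run).
Changed values: in3, v1, v7, v10, v12, v13, v15, v16, v17, v19, v20.

Initial pass — values computed on the first demand:
  v1 = add(-6, 6) = 0
  v5 = headl([-1, -2, 8, -6]) = -1
  v6 = mul(-5, -1) = 5
  v7 = min2(0, -6) = -6
  v10 = sub(-1, -6) = 5
  v12 = min2(5, -6) = -6
  v13 = sub(-6, 5) = -11
  v15 = min2(-6, -11) = -11
  v16 = neg(5) = -5
  v17 = sub(-11, -5) = -6
  v19 = absv(-6) = 6
  v20 = max2(6, -11) = 6

Second demand — change propagation:
  v1: re-runs because in3 6->-5; new result -11.
  v7: re-runs because v1 0->-11; new result -11.
  v10: re-runs because v7 -6->-11; new result 10.
  v12: re-runs because v7 -6->-11; new result -11.
  v13: re-runs because v7 -6->-11; v10 5->10; new result -21.
  v15: re-runs because v12 -6->-11; v13 -11->-21; new result -21.
  v16: re-runs because v10 5->10; new result -10.
  v17: re-runs because v15 -11->-21; v16 -5->-10; new result -11.
  v19: re-runs because v17 -6->-11; new result 11.
  v20: re-runs because v19 6->11; v15 -11->-21; new result 11.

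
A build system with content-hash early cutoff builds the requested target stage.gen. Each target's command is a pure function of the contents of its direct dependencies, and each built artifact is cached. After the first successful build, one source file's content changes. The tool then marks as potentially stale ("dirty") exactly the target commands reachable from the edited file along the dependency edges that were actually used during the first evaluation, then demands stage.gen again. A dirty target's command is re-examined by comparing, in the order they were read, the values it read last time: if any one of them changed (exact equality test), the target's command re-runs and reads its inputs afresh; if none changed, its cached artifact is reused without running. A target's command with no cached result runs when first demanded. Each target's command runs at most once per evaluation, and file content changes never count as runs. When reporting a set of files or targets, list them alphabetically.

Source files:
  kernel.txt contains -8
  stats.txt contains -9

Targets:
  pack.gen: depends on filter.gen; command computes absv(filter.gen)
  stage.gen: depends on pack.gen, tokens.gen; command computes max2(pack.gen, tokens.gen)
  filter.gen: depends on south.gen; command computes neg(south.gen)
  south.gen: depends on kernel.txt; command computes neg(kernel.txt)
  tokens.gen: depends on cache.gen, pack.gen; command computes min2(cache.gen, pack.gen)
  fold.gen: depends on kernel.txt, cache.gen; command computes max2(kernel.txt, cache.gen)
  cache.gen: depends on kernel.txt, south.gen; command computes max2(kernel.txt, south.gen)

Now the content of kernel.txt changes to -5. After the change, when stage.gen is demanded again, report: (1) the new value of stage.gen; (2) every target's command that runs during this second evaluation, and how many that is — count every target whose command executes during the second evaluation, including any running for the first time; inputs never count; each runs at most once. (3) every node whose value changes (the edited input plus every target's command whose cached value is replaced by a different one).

First evaluation (everything demanded from the output):
  south.gen = neg(-8) = 8
  cache.gen = max2(-8, 8) = 8
  filter.gen = neg(8) = -8
  pack.gen = absv(-8) = 8
  tokens.gen = min2(8, 8) = 8
  stage.gen = max2(8, 8) = 8

Propagation after the edit:
  south.gen: runs — kernel.txt -8->-5; result 5.
  cache.gen: runs — kernel.txt -8->-5; south.gen 8->5; result 5.
  filter.gen: runs — south.gen 8->5; result -5.
  pack.gen: runs — filter.gen -8->-5; result 5.
  tokens.gen: runs — cache.gen 8->5; pack.gen 8->5; result 5.
  stage.gen: runs — pack.gen 8->5; tokens.gen 8->5; result 5.

New value of stage.gen: 5.
Target commands that run: cache.gen, filter.gen, pack.gen, south.gen, stage.gen, tokens.gen — 6 in total.
Values that change: cache.gen, filter.gen, kernel.txt, pack.gen, south.gen, stage.gen, tokens.gen.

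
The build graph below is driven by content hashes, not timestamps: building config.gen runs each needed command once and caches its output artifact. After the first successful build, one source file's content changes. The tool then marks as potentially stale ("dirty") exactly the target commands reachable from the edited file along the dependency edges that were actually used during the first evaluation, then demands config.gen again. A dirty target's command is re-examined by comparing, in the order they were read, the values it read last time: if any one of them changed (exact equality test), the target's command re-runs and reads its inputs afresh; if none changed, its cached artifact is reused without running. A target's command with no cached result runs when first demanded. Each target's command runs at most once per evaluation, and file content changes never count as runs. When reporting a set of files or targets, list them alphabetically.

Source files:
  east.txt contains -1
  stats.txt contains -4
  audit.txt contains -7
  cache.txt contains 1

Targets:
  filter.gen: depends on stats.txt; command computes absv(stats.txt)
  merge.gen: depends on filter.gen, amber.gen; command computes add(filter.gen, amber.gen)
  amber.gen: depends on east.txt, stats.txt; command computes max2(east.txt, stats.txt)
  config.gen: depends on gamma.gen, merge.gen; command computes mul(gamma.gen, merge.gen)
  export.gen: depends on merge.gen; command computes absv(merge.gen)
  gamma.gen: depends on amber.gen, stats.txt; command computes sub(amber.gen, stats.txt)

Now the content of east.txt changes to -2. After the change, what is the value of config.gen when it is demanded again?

Initial pass — values computed on the first demand:
  amber.gen = max2(-1, -4) = -1
  filter.gen = absv(-4) = 4
  gamma.gen = sub(-1, -4) = 3
  merge.gen = add(4, -1) = 3
  config.gen = mul(3, 3) = 9

Second demand — change propagation:
  amber.gen: re-runs because east.txt -1->-2; new result -2.
  gamma.gen: re-runs because amber.gen -1->-2; new result 2.
  merge.gen: re-runs because amber.gen -1->-2; new result 2.
  config.gen: re-runs because gamma.gen 3->2; merge.gen 3->2; new result 4.

config.gen now evaluates to 4.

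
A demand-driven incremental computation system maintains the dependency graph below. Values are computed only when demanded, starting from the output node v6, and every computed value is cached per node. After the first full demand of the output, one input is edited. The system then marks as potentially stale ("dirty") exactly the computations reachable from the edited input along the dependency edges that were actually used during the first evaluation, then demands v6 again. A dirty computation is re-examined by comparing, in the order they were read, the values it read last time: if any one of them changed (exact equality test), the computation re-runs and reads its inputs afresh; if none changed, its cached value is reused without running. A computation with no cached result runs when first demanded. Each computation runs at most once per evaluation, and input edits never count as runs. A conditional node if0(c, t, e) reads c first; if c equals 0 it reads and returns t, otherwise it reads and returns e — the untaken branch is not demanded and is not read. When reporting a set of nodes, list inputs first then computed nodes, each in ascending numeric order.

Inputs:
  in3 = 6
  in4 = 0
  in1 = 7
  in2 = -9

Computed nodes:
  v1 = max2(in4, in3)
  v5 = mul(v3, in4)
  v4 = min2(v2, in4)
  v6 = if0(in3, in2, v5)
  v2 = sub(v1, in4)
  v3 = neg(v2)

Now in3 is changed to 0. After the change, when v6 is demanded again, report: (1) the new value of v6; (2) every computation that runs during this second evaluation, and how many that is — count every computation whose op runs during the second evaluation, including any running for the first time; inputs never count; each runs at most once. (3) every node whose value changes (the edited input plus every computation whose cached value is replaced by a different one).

First evaluation (everything demanded from the output):
  v1 = max2(0, 6) = 6
  v2 = sub(6, 0) = 6
  v3 = neg(6) = -6
  v5 = mul(-6, 0) = 0
  v6 = if0(in3=6 -> else branch v5) = 0

Propagation after the edit:
  v1: marked dirty but never re-examined — demand shifted away from it.
  v2: marked dirty but never re-examined — demand shifted away from it.
  v3: marked dirty but never re-examined — demand shifted away from it.
  v5: marked dirty but never re-examined — demand shifted away from it.
  v6: runs — in3 6->0; result -9.

Key observation: a condition flipped, so demand moved to the other branch — v1, v2, v3, v5 are never re-examined.

New value of v6: -9.
Computations that run: v6 — 1 in total.
Values that change: in3, v6.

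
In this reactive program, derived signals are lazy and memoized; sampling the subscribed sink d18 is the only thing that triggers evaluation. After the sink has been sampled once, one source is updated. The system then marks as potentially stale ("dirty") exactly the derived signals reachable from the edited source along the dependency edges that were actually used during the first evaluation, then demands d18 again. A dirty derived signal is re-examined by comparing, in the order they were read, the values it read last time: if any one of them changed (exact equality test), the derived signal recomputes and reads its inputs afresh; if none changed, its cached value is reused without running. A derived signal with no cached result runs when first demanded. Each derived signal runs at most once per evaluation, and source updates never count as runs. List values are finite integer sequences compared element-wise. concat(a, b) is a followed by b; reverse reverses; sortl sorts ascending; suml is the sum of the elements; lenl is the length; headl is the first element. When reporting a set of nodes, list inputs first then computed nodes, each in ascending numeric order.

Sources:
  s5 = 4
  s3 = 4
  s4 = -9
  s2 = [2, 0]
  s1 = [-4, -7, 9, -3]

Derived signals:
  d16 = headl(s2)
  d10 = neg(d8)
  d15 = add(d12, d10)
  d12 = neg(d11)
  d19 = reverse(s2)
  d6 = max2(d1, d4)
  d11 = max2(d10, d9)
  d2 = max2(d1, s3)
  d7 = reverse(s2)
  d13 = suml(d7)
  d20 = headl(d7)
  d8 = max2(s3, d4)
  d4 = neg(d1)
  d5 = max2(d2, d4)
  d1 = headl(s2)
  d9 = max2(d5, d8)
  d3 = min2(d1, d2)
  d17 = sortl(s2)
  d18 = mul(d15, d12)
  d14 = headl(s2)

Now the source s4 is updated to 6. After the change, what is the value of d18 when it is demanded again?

Demanding d18 again yields 32.
Note the shortcut — nothing in the graph depends on s4 at all, so no recomputation happens.

First demand of the output computes:
  d1 = headl([2, 0]) = 2
  d2 = max2(2, 4) = 4
  d4 = neg(2) = -2
  d5 = max2(4, -2) = 4
  d8 = max2(4, -2) = 4
  d9 = max2(4, 4) = 4
  d10 = neg(4) = -4
  d11 = max2(-4, 4) = 4
  d12 = neg(4) = -4
  d15 = add(-4, -4) = -8
  d18 = mul(-8, -4) = 32

After the edit, cleaning proceeds:
  no node depends on s4 at all; the second demand re-runs nothing.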